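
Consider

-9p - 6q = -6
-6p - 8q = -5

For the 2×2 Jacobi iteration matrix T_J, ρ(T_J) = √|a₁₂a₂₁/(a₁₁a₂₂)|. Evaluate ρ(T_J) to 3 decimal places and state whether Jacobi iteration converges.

a₁₂a₂₁/(a₁₁a₂₂) = (-6)·(-6) / ((-9)·(-8)) = 0.500000
ρ = √|0.500000| = √0.500000 = 0.707
ρ < 1, so Jacobi converges

0.707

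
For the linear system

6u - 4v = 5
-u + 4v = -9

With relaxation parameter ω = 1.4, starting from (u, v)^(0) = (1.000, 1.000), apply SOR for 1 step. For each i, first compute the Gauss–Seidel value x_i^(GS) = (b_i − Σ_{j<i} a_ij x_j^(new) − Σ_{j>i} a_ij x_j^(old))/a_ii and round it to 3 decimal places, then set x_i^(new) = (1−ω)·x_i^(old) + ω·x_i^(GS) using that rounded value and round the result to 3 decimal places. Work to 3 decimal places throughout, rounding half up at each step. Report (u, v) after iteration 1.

(1.700, -2.955)

Iteration 1:
  u: GS value = (5 - (-4)·1.000) / (6) = 1.500;  u ← (1−ω)·1.000 + ω·1.500 = 1.700
  v: GS value = (-9 - (-1)·1.700) / (4) = -1.825;  v ← (1−ω)·1.000 + ω·-1.825 = -2.955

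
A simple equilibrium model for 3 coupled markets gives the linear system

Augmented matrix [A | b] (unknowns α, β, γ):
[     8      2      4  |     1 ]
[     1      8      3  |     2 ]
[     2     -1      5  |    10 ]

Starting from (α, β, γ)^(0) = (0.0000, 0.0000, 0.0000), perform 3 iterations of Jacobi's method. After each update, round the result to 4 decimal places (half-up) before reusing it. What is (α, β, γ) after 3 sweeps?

Iteration 1:
  α = (1 - (2)·0.0000 - (4)·0.0000) / (8) = 0.1250
  β = (2 - (1)·0.0000 - (3)·0.0000) / (8) = 0.2500
  γ = (10 - (2)·0.0000 - (-1)·0.0000) / (5) = 2.0000
Iteration 2:
  α = (1 - (2)·0.2500 - (4)·2.0000) / (8) = -0.9375
  β = (2 - (1)·0.1250 - (3)·2.0000) / (8) = -0.5156
  γ = (10 - (2)·0.1250 - (-1)·0.2500) / (5) = 2.0000
Iteration 3:
  α = (1 - (2)·-0.5156 - (4)·2.0000) / (8) = -0.7461
  β = (2 - (1)·-0.9375 - (3)·2.0000) / (8) = -0.3828
  γ = (10 - (2)·-0.9375 - (-1)·-0.5156) / (5) = 2.2719

(-0.7461, -0.3828, 2.2719)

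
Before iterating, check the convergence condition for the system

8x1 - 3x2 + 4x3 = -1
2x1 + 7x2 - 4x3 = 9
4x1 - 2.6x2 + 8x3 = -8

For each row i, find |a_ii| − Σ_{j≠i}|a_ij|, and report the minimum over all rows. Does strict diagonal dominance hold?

row 1: |8| − (3+4) = 1
row 2: |7| − (2+4) = 1
row 3: |8| − (4+2.6) = 1.4
minimum over rows = 1 → strictly diagonally dominant (convergence guaranteed)

1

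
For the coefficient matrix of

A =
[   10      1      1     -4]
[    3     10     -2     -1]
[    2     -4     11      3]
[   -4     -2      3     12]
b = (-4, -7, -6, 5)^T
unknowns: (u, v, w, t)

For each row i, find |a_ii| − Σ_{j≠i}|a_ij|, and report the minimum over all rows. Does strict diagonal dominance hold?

row 1: |10| − (1+1+4) = 4
row 2: |10| − (3+2+1) = 4
row 3: |11| − (2+4+3) = 2
row 4: |12| − (4+2+3) = 3
minimum over rows = 2 → strictly diagonally dominant (convergence guaranteed)

2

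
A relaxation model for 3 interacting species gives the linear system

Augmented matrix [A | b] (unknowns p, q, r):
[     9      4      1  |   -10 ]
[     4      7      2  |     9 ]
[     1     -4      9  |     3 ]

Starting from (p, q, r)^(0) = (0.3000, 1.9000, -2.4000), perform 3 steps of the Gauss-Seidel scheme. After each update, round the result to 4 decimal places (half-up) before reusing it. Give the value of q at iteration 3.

Iteration 1:
  p = (-10 - (4)·1.9000 - (1)·-2.4000) / (9) = -1.6889
  q = (9 - (4)·-1.6889 - (2)·-2.4000) / (7) = 2.9365
  r = (3 - (1)·-1.6889 - (-4)·2.9365) / (9) = 1.8261
Iteration 2:
  p = (-10 - (4)·2.9365 - (1)·1.8261) / (9) = -2.6191
  q = (9 - (4)·-2.6191 - (2)·1.8261) / (7) = 2.2606
  r = (3 - (1)·-2.6191 - (-4)·2.2606) / (9) = 1.6291
Iteration 3:
  p = (-10 - (4)·2.2606 - (1)·1.6291) / (9) = -2.2968
  q = (9 - (4)·-2.2968 - (2)·1.6291) / (7) = 2.1327
  r = (3 - (1)·-2.2968 - (-4)·2.1327) / (9) = 1.5364

2.1327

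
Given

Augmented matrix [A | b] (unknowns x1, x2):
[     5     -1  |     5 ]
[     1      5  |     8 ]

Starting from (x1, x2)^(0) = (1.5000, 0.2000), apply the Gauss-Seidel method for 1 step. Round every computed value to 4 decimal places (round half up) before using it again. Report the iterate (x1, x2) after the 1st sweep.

Iteration 1:
  x1 = (5 - (-1)·0.2000) / (5) = 1.0400
  x2 = (8 - (1)·1.0400) / (5) = 1.3920

(1.0400, 1.3920)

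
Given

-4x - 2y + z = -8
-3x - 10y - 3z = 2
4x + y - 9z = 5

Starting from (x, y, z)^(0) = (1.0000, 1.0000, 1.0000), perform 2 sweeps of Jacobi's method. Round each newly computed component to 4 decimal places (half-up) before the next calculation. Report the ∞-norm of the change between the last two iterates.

0.6500

Iteration 1:
  x = (-8 - (-2)·1.0000 - (1)·1.0000) / (-4) = 1.7500
  y = (2 - (-3)·1.0000 - (-3)·1.0000) / (-10) = -0.8000
  z = (5 - (4)·1.0000 - (1)·1.0000) / (-9) = 0.0000
Iteration 2:
  x = (-8 - (-2)·-0.8000 - (1)·0.0000) / (-4) = 2.4000
  y = (2 - (-3)·1.7500 - (-3)·0.0000) / (-10) = -0.7250
  z = (5 - (4)·1.7500 - (1)·-0.8000) / (-9) = 0.1333
Change: (0.6500, 0.0750, 0.1333) → max |·| = 0.6500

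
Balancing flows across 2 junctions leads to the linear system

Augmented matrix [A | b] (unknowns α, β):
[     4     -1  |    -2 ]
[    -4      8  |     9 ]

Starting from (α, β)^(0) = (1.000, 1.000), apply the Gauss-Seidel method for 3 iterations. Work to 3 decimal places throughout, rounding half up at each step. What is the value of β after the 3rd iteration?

Iteration 1:
  α = (-2 - (-1)·1.000) / (4) = -0.250
  β = (9 - (-4)·-0.250) / (8) = 1.000
Iteration 2:
  α = (-2 - (-1)·1.000) / (4) = -0.250
  β = (9 - (-4)·-0.250) / (8) = 1.000
Iteration 3:
  α = (-2 - (-1)·1.000) / (4) = -0.250
  β = (9 - (-4)·-0.250) / (8) = 1.000

1.000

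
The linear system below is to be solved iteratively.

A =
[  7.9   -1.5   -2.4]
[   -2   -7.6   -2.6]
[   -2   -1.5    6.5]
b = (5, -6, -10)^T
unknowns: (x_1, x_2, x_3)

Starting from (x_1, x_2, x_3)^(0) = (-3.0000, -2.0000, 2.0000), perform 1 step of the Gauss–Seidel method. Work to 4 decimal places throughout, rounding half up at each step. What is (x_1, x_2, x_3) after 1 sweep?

(0.8608, -0.1213, -1.3016)

Iteration 1:
  x_1 = (5 - (-1.5)·-2.0000 - (-2.4)·2.0000) / (7.9) = 0.8608
  x_2 = (-6 - (-2)·0.8608 - (-2.6)·2.0000) / (-7.6) = -0.1213
  x_3 = (-10 - (-2)·0.8608 - (-1.5)·-0.1213) / (6.5) = -1.3016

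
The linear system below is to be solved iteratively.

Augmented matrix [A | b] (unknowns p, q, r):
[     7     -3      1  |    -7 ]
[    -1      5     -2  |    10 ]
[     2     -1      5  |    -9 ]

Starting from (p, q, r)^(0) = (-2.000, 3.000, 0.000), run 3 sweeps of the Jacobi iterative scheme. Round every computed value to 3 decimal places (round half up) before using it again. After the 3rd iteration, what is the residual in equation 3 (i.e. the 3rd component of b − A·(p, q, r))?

Iteration 1:
  p = (-7 - (-3)·3.000 - (1)·0.000) / (7) = 0.286
  q = (10 - (-1)·-2.000 - (-2)·0.000) / (5) = 1.600
  r = (-9 - (2)·-2.000 - (-1)·3.000) / (5) = -0.400
Iteration 2:
  p = (-7 - (-3)·1.600 - (1)·-0.400) / (7) = -0.257
  q = (10 - (-1)·0.286 - (-2)·-0.400) / (5) = 1.897
  r = (-9 - (2)·0.286 - (-1)·1.600) / (5) = -1.594
Iteration 3:
  p = (-7 - (-3)·1.897 - (1)·-1.594) / (7) = 0.041
  q = (10 - (-1)·-0.257 - (-2)·-1.594) / (5) = 1.311
  r = (-9 - (2)·-0.257 - (-1)·1.897) / (5) = -1.318
Residual b − A·x = (-2.036, 0.850, -1.181)

-1.181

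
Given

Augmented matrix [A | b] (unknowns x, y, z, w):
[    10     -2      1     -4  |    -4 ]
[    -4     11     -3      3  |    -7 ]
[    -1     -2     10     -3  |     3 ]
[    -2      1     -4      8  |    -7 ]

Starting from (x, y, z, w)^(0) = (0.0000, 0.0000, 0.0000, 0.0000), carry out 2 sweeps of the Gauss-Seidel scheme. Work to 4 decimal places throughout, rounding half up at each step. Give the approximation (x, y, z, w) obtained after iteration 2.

(-0.8969, -0.7091, -0.1792, -1.1002)

Iteration 1:
  x = (-4 - (-2)·0.0000 - (1)·0.0000 - (-4)·0.0000) / (10) = -0.4000
  y = (-7 - (-4)·-0.4000 - (-3)·0.0000 - (3)·0.0000) / (11) = -0.7818
  z = (3 - (-1)·-0.4000 - (-2)·-0.7818 - (-3)·0.0000) / (10) = 0.1036
  w = (-7 - (-2)·-0.4000 - (1)·-0.7818 - (-4)·0.1036) / (8) = -0.8255
Iteration 2:
  x = (-4 - (-2)·-0.7818 - (1)·0.1036 - (-4)·-0.8255) / (10) = -0.8969
  y = (-7 - (-4)·-0.8969 - (-3)·0.1036 - (3)·-0.8255) / (11) = -0.7091
  z = (3 - (-1)·-0.8969 - (-2)·-0.7091 - (-3)·-0.8255) / (10) = -0.1792
  w = (-7 - (-2)·-0.8969 - (1)·-0.7091 - (-4)·-0.1792) / (8) = -1.1002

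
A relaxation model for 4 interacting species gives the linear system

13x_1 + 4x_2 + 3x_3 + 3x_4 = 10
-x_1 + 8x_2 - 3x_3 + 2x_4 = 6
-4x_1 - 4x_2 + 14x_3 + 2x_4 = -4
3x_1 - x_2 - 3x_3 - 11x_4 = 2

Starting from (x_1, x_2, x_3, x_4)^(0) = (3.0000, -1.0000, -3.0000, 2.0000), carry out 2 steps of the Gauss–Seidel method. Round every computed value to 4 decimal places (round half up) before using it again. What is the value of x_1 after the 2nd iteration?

Iteration 1:
  x_1 = (10 - (4)·-1.0000 - (3)·-3.0000 - (3)·2.0000) / (13) = 1.3077
  x_2 = (6 - (-1)·1.3077 - (-3)·-3.0000 - (2)·2.0000) / (8) = -0.7115
  x_3 = (-4 - (-4)·1.3077 - (-4)·-0.7115 - (2)·2.0000) / (14) = -0.4011
  x_4 = (2 - (3)·1.3077 - (-1)·-0.7115 - (-3)·-0.4011) / (-11) = 0.3489
Iteration 2:
  x_1 = (10 - (4)·-0.7115 - (3)·-0.4011 - (3)·0.3489) / (13) = 1.0002
  x_2 = (6 - (-1)·1.0002 - (-3)·-0.4011 - (2)·0.3489) / (8) = 0.6374
  x_3 = (-4 - (-4)·1.0002 - (-4)·0.6374 - (2)·0.3489) / (14) = 0.1323
  x_4 = (2 - (3)·1.0002 - (-1)·0.6374 - (-3)·0.1323) / (-11) = -0.0031

1.0002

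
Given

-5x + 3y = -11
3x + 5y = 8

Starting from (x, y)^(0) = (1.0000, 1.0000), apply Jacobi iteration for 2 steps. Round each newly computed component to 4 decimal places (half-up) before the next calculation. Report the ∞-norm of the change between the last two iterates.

Iteration 1:
  x = (-11 - (3)·1.0000) / (-5) = 2.8000
  y = (8 - (3)·1.0000) / (5) = 1.0000
Iteration 2:
  x = (-11 - (3)·1.0000) / (-5) = 2.8000
  y = (8 - (3)·2.8000) / (5) = -0.0800
Change: (0.0000, -1.0800) → max |·| = 1.0800

1.0800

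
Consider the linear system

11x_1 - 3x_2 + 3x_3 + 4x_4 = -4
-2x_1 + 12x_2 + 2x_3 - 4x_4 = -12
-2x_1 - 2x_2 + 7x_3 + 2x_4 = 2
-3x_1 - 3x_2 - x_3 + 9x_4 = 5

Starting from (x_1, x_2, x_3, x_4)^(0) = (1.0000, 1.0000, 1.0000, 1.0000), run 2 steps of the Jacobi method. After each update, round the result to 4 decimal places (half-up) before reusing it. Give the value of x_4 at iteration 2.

0.1544

Iteration 1:
  x_1 = (-4 - (-3)·1.0000 - (3)·1.0000 - (4)·1.0000) / (11) = -0.7273
  x_2 = (-12 - (-2)·1.0000 - (2)·1.0000 - (-4)·1.0000) / (12) = -0.6667
  x_3 = (2 - (-2)·1.0000 - (-2)·1.0000 - (2)·1.0000) / (7) = 0.5714
  x_4 = (5 - (-3)·1.0000 - (-3)·1.0000 - (-1)·1.0000) / (9) = 1.3333
Iteration 2:
  x_1 = (-4 - (-3)·-0.6667 - (3)·0.5714 - (4)·1.3333) / (11) = -1.1861
  x_2 = (-12 - (-2)·-0.7273 - (2)·0.5714 - (-4)·1.3333) / (12) = -0.7720
  x_3 = (2 - (-2)·-0.7273 - (-2)·-0.6667 - (2)·1.3333) / (7) = -0.4935
  x_4 = (5 - (-3)·-0.7273 - (-3)·-0.6667 - (-1)·0.5714) / (9) = 0.1544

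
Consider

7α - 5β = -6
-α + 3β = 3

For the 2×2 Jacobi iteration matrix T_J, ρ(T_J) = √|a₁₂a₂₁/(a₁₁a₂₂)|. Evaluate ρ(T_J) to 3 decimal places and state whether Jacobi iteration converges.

a₁₂a₂₁/(a₁₁a₂₂) = (-5)·(-1) / ((7)·(3)) = 0.238095
ρ = √|0.238095| = √0.238095 = 0.488
ρ < 1, so Jacobi converges

0.488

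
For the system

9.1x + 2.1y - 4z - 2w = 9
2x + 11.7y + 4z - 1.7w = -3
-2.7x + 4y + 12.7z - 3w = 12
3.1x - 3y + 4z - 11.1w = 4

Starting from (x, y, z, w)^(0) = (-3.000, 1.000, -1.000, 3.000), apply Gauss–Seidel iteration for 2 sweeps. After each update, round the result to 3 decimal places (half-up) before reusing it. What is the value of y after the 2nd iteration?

-1.093

Iteration 1:
  x = (9 - (2.1)·1.000 - (-4)·-1.000 - (-2)·3.000) / (9.1) = 0.978
  y = (-3 - (2)·0.978 - (4)·-1.000 - (-1.7)·3.000) / (11.7) = 0.354
  z = (12 - (-2.7)·0.978 - (4)·0.354 - (-3)·3.000) / (12.7) = 1.750
  w = (4 - (3.1)·0.978 - (-3)·0.354 - (4)·1.750) / (-11.1) = 0.448
Iteration 2:
  x = (9 - (2.1)·0.354 - (-4)·1.750 - (-2)·0.448) / (9.1) = 1.775
  y = (-3 - (2)·1.775 - (4)·1.750 - (-1.7)·0.448) / (11.7) = -1.093
  z = (12 - (-2.7)·1.775 - (4)·-1.093 - (-3)·0.448) / (12.7) = 1.772
  w = (4 - (3.1)·1.775 - (-3)·-1.093 - (4)·1.772) / (-11.1) = 1.069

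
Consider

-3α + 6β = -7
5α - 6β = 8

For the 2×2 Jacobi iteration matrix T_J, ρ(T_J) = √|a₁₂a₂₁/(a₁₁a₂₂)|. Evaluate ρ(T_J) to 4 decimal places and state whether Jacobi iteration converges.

1.2910

a₁₂a₂₁/(a₁₁a₂₂) = (6)·(5) / ((-3)·(-6)) = 1.666667
ρ = √|1.666667| = √1.666667 = 1.2910
ρ > 1, so Jacobi diverges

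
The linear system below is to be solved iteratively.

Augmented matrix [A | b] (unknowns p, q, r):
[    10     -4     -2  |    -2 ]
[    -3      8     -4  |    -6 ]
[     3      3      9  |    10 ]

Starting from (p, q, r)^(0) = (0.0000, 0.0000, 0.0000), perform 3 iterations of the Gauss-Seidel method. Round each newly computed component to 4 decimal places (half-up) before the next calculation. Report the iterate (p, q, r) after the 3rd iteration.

(0.0004, -0.1355, 1.1561)

Iteration 1:
  p = (-2 - (-4)·0.0000 - (-2)·0.0000) / (10) = -0.2000
  q = (-6 - (-3)·-0.2000 - (-4)·0.0000) / (8) = -0.8250
  r = (10 - (3)·-0.2000 - (3)·-0.8250) / (9) = 1.4528
Iteration 2:
  p = (-2 - (-4)·-0.8250 - (-2)·1.4528) / (10) = -0.2394
  q = (-6 - (-3)·-0.2394 - (-4)·1.4528) / (8) = -0.1134
  r = (10 - (3)·-0.2394 - (3)·-0.1134) / (9) = 1.2287
Iteration 3:
  p = (-2 - (-4)·-0.1134 - (-2)·1.2287) / (10) = 0.0004
  q = (-6 - (-3)·0.0004 - (-4)·1.2287) / (8) = -0.1355
  r = (10 - (3)·0.0004 - (3)·-0.1355) / (9) = 1.1561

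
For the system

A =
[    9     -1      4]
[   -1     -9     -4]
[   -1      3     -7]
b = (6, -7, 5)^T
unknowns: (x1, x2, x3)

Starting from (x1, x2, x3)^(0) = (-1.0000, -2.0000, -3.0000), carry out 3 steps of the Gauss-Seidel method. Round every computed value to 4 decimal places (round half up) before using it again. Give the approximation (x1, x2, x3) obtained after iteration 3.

(0.9855, 0.9051, -0.4672)

Iteration 1:
  x1 = (6 - (-1)·-2.0000 - (4)·-3.0000) / (9) = 1.7778
  x2 = (-7 - (-1)·1.7778 - (-4)·-3.0000) / (-9) = 1.9136
  x3 = (5 - (-1)·1.7778 - (3)·1.9136) / (-7) = -0.1481
Iteration 2:
  x1 = (6 - (-1)·1.9136 - (4)·-0.1481) / (9) = 0.9451
  x2 = (-7 - (-1)·0.9451 - (-4)·-0.1481) / (-9) = 0.7386
  x3 = (5 - (-1)·0.9451 - (3)·0.7386) / (-7) = -0.5328
Iteration 3:
  x1 = (6 - (-1)·0.7386 - (4)·-0.5328) / (9) = 0.9855
  x2 = (-7 - (-1)·0.9855 - (-4)·-0.5328) / (-9) = 0.9051
  x3 = (5 - (-1)·0.9855 - (3)·0.9051) / (-7) = -0.4672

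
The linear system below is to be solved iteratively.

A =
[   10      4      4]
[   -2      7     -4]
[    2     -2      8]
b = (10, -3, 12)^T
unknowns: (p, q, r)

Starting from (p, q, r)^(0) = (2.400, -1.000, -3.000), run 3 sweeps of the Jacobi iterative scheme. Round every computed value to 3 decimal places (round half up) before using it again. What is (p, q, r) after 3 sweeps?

Iteration 1:
  p = (10 - (4)·-1.000 - (4)·-3.000) / (10) = 2.600
  q = (-3 - (-2)·2.400 - (-4)·-3.000) / (7) = -1.457
  r = (12 - (2)·2.400 - (-2)·-1.000) / (8) = 0.650
Iteration 2:
  p = (10 - (4)·-1.457 - (4)·0.650) / (10) = 1.323
  q = (-3 - (-2)·2.600 - (-4)·0.650) / (7) = 0.686
  r = (12 - (2)·2.600 - (-2)·-1.457) / (8) = 0.486
Iteration 3:
  p = (10 - (4)·0.686 - (4)·0.486) / (10) = 0.531
  q = (-3 - (-2)·1.323 - (-4)·0.486) / (7) = 0.227
  r = (12 - (2)·1.323 - (-2)·0.686) / (8) = 1.341

(0.531, 0.227, 1.341)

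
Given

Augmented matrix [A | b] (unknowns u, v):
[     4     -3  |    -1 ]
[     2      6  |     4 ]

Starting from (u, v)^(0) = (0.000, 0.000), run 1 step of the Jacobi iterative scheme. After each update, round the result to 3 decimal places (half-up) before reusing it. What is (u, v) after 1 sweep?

Iteration 1:
  u = (-1 - (-3)·0.000) / (4) = -0.250
  v = (4 - (2)·0.000) / (6) = 0.667

(-0.250, 0.667)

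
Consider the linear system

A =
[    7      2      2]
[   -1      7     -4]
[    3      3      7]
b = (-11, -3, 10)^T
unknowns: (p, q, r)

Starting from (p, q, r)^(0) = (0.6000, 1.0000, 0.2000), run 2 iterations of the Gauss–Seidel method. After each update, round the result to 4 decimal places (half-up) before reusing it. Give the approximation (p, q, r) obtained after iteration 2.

Iteration 1:
  p = (-11 - (2)·1.0000 - (2)·0.2000) / (7) = -1.9143
  q = (-3 - (-1)·-1.9143 - (-4)·0.2000) / (7) = -0.5878
  r = (10 - (3)·-1.9143 - (3)·-0.5878) / (7) = 2.5009
Iteration 2:
  p = (-11 - (2)·-0.5878 - (2)·2.5009) / (7) = -2.1180
  q = (-3 - (-1)·-2.1180 - (-4)·2.5009) / (7) = 0.6979
  r = (10 - (3)·-2.1180 - (3)·0.6979) / (7) = 2.0372

(-2.1180, 0.6979, 2.0372)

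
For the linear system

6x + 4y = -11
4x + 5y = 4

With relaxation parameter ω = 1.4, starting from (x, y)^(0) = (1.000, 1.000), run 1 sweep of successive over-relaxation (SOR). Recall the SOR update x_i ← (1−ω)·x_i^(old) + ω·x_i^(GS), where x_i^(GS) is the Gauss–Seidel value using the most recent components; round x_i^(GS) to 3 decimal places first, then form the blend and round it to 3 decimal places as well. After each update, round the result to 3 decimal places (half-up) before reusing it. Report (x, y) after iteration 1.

Iteration 1:
  x: GS value = (-11 - (4)·1.000) / (6) = -2.500;  x ← (1−ω)·1.000 + ω·-2.500 = -3.900
  y: GS value = (4 - (4)·-3.900) / (5) = 3.920;  y ← (1−ω)·1.000 + ω·3.920 = 5.088

(-3.900, 5.088)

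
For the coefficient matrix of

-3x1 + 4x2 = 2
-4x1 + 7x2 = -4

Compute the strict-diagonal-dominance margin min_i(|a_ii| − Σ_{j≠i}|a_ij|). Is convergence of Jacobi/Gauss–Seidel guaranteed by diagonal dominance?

-1

row 1: |-3| − (4) = -1
row 2: |7| − (4) = 3
minimum over rows = -1 → not strictly diagonally dominant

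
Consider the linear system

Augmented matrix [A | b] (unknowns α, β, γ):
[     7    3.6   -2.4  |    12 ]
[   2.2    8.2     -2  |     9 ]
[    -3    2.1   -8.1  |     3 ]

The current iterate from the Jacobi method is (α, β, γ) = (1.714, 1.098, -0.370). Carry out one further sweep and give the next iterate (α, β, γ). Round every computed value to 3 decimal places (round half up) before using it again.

(1.023, 0.547, -0.721)

One sweep:
  α = (12 - (3.6)·1.098 - (-2.4)·-0.370) / (7) = 1.023
  β = (9 - (2.2)·1.714 - (-2)·-0.370) / (8.2) = 0.547
  γ = (3 - (-3)·1.714 - (2.1)·1.098) / (-8.1) = -0.721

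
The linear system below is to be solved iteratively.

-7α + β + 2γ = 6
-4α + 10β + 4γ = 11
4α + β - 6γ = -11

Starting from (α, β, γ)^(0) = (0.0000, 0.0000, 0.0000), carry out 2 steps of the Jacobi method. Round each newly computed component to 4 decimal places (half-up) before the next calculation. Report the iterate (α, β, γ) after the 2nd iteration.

(-0.1762, 0.0238, 1.4453)

Iteration 1:
  α = (6 - (1)·0.0000 - (2)·0.0000) / (-7) = -0.8571
  β = (11 - (-4)·0.0000 - (4)·0.0000) / (10) = 1.1000
  γ = (-11 - (4)·0.0000 - (1)·0.0000) / (-6) = 1.8333
Iteration 2:
  α = (6 - (1)·1.1000 - (2)·1.8333) / (-7) = -0.1762
  β = (11 - (-4)·-0.8571 - (4)·1.8333) / (10) = 0.0238
  γ = (-11 - (4)·-0.8571 - (1)·1.1000) / (-6) = 1.4453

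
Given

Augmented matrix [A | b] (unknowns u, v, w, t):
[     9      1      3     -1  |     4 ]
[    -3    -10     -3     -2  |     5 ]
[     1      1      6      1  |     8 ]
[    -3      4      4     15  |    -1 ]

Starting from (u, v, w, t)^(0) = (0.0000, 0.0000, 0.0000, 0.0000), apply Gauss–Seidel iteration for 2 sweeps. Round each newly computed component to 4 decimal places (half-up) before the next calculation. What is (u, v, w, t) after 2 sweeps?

Iteration 1:
  u = (4 - (1)·0.0000 - (3)·0.0000 - (-1)·0.0000) / (9) = 0.4444
  v = (5 - (-3)·0.4444 - (-3)·0.0000 - (-2)·0.0000) / (-10) = -0.6333
  w = (8 - (1)·0.4444 - (1)·-0.6333 - (1)·0.0000) / (6) = 1.3648
  t = (-1 - (-3)·0.4444 - (4)·-0.6333 - (4)·1.3648) / (15) = -0.1729
Iteration 2:
  u = (4 - (1)·-0.6333 - (3)·1.3648 - (-1)·-0.1729) / (9) = 0.0407
  v = (5 - (-3)·0.0407 - (-3)·1.3648 - (-2)·-0.1729) / (-10) = -0.8871
  w = (8 - (1)·0.0407 - (1)·-0.8871 - (1)·-0.1729) / (6) = 1.5032
  t = (-1 - (-3)·0.0407 - (4)·-0.8871 - (4)·1.5032) / (15) = -0.2228

(0.0407, -0.8871, 1.5032, -0.2228)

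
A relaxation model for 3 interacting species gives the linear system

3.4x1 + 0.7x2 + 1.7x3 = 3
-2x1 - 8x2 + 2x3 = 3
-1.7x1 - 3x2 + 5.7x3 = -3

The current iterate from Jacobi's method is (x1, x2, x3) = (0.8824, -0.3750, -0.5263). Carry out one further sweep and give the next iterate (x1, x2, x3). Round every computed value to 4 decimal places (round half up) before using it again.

(1.2227, -0.7272, -0.4605)

One sweep:
  x1 = (3 - (0.7)·-0.3750 - (1.7)·-0.5263) / (3.4) = 1.2227
  x2 = (3 - (-2)·0.8824 - (2)·-0.5263) / (-8) = -0.7272
  x3 = (-3 - (-1.7)·0.8824 - (-3)·-0.3750) / (5.7) = -0.4605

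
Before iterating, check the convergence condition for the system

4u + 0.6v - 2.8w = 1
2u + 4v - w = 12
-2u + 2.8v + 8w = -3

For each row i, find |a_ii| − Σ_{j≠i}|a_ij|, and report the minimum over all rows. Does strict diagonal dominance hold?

0.6

row 1: |4| − (0.6+2.8) = 0.6
row 2: |4| − (2+1) = 1
row 3: |8| − (2+2.8) = 3.2
minimum over rows = 0.6 → strictly diagonally dominant (convergence guaranteed)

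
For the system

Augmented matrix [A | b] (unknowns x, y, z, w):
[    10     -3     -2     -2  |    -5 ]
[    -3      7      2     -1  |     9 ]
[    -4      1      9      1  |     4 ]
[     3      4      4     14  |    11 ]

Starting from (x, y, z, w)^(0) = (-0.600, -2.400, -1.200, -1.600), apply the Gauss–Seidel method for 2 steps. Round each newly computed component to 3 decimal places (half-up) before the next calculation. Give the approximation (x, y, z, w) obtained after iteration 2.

Iteration 1:
  x = (-5 - (-3)·-2.400 - (-2)·-1.200 - (-2)·-1.600) / (10) = -1.780
  y = (9 - (-3)·-1.780 - (2)·-1.200 - (-1)·-1.600) / (7) = 0.637
  z = (4 - (-4)·-1.780 - (1)·0.637 - (1)·-1.600) / (9) = -0.240
  w = (11 - (3)·-1.780 - (4)·0.637 - (4)·-0.240) / (14) = 1.054
Iteration 2:
  x = (-5 - (-3)·0.637 - (-2)·-0.240 - (-2)·1.054) / (10) = -0.146
  y = (9 - (-3)·-0.146 - (2)·-0.240 - (-1)·1.054) / (7) = 1.442
  z = (4 - (-4)·-0.146 - (1)·1.442 - (1)·1.054) / (9) = 0.102
  w = (11 - (3)·-0.146 - (4)·1.442 - (4)·0.102) / (14) = 0.376

(-0.146, 1.442, 0.102, 0.376)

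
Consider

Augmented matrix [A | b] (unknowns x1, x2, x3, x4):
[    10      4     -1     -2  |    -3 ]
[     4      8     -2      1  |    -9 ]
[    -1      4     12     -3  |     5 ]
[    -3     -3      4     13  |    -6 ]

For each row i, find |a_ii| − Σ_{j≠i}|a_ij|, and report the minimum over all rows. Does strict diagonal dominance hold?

row 1: |10| − (4+1+2) = 3
row 2: |8| − (4+2+1) = 1
row 3: |12| − (1+4+3) = 4
row 4: |13| − (3+3+4) = 3
minimum over rows = 1 → strictly diagonally dominant (convergence guaranteed)

1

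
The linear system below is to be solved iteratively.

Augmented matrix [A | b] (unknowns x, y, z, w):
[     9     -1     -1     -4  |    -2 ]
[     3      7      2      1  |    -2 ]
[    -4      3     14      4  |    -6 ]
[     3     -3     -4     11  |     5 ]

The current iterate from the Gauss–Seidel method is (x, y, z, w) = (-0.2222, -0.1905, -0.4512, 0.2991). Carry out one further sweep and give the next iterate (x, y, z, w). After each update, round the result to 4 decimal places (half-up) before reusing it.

One sweep:
  x = (-2 - (-1)·-0.1905 - (-1)·-0.4512 - (-4)·0.2991) / (9) = -0.1606
  y = (-2 - (3)·-0.1606 - (2)·-0.4512 - (1)·0.2991) / (7) = -0.1307
  z = (-6 - (-4)·-0.1606 - (3)·-0.1307 - (4)·0.2991) / (14) = -0.5319
  w = (5 - (3)·-0.1606 - (-3)·-0.1307 - (-4)·-0.5319) / (11) = 0.2693

(-0.1606, -0.1307, -0.5319, 0.2693)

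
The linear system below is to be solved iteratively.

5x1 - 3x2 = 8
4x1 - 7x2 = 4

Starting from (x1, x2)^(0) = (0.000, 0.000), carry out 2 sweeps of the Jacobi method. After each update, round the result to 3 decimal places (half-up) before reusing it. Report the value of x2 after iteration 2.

Iteration 1:
  x1 = (8 - (-3)·0.000) / (5) = 1.600
  x2 = (4 - (4)·0.000) / (-7) = -0.571
Iteration 2:
  x1 = (8 - (-3)·-0.571) / (5) = 1.257
  x2 = (4 - (4)·1.600) / (-7) = 0.343

0.343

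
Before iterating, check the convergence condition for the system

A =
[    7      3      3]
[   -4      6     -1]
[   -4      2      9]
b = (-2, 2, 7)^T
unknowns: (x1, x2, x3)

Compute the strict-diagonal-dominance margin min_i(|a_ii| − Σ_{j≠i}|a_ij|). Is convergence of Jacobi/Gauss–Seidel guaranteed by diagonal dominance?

1

row 1: |7| − (3+3) = 1
row 2: |6| − (4+1) = 1
row 3: |9| − (4+2) = 3
minimum over rows = 1 → strictly diagonally dominant (convergence guaranteed)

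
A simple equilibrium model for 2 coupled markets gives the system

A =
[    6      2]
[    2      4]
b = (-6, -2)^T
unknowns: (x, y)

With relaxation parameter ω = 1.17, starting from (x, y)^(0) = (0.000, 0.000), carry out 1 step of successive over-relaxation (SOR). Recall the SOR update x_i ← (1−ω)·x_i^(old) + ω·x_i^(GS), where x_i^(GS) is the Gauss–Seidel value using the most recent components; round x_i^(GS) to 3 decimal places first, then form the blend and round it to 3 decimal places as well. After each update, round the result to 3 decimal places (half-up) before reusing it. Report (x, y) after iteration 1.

Iteration 1:
  x: GS value = (-6 - (2)·0.000) / (6) = -1.000;  x ← (1−ω)·0.000 + ω·-1.000 = -1.170
  y: GS value = (-2 - (2)·-1.170) / (4) = 0.085;  y ← (1−ω)·0.000 + ω·0.085 = 0.099

(-1.170, 0.099)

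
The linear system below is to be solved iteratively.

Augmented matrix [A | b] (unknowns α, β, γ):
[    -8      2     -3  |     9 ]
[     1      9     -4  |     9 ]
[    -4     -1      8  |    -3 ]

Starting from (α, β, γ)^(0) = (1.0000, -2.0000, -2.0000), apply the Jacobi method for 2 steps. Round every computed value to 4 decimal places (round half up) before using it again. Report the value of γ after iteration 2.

Iteration 1:
  α = (9 - (2)·-2.0000 - (-3)·-2.0000) / (-8) = -0.8750
  β = (9 - (1)·1.0000 - (-4)·-2.0000) / (9) = 0.0000
  γ = (-3 - (-4)·1.0000 - (-1)·-2.0000) / (8) = -0.1250
Iteration 2:
  α = (9 - (2)·0.0000 - (-3)·-0.1250) / (-8) = -1.0781
  β = (9 - (1)·-0.8750 - (-4)·-0.1250) / (9) = 1.0417
  γ = (-3 - (-4)·-0.8750 - (-1)·0.0000) / (8) = -0.8125

-0.8125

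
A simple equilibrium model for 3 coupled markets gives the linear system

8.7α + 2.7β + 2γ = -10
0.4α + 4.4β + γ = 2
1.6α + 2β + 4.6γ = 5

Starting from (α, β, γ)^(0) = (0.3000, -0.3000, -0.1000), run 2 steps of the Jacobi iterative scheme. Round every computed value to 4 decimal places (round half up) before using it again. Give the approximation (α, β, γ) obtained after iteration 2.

Iteration 1:
  α = (-10 - (2.7)·-0.3000 - (2)·-0.1000) / (8.7) = -1.0333
  β = (2 - (0.4)·0.3000 - (1)·-0.1000) / (4.4) = 0.4500
  γ = (5 - (1.6)·0.3000 - (2)·-0.3000) / (4.6) = 1.1130
Iteration 2:
  α = (-10 - (2.7)·0.4500 - (2)·1.1130) / (8.7) = -1.5449
  β = (2 - (0.4)·-1.0333 - (1)·1.1130) / (4.4) = 0.2955
  γ = (5 - (1.6)·-1.0333 - (2)·0.4500) / (4.6) = 1.2507

(-1.5449, 0.2955, 1.2507)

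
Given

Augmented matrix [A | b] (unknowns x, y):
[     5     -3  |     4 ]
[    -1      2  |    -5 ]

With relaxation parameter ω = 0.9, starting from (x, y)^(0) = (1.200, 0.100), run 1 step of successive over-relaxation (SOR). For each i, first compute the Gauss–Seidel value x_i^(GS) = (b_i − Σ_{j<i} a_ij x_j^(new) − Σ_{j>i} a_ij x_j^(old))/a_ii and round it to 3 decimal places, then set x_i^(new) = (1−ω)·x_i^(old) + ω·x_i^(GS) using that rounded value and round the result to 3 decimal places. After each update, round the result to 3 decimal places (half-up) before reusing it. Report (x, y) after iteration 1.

Iteration 1:
  x: GS value = (4 - (-3)·0.100) / (5) = 0.860;  x ← (1−ω)·1.200 + ω·0.860 = 0.894
  y: GS value = (-5 - (-1)·0.894) / (2) = -2.053;  y ← (1−ω)·0.100 + ω·-2.053 = -1.838

(0.894, -1.838)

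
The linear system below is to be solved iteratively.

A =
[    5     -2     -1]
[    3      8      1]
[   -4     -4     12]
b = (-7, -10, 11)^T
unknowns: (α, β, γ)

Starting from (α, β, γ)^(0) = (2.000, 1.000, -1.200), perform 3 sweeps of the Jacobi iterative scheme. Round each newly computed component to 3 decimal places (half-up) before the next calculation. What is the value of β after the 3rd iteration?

-0.577

Iteration 1:
  α = (-7 - (-2)·1.000 - (-1)·-1.200) / (5) = -1.240
  β = (-10 - (3)·2.000 - (1)·-1.200) / (8) = -1.850
  γ = (11 - (-4)·2.000 - (-4)·1.000) / (12) = 1.917
Iteration 2:
  α = (-7 - (-2)·-1.850 - (-1)·1.917) / (5) = -1.757
  β = (-10 - (3)·-1.240 - (1)·1.917) / (8) = -1.025
  γ = (11 - (-4)·-1.240 - (-4)·-1.850) / (12) = -0.113
Iteration 3:
  α = (-7 - (-2)·-1.025 - (-1)·-0.113) / (5) = -1.833
  β = (-10 - (3)·-1.757 - (1)·-0.113) / (8) = -0.577
  γ = (11 - (-4)·-1.757 - (-4)·-1.025) / (12) = -0.011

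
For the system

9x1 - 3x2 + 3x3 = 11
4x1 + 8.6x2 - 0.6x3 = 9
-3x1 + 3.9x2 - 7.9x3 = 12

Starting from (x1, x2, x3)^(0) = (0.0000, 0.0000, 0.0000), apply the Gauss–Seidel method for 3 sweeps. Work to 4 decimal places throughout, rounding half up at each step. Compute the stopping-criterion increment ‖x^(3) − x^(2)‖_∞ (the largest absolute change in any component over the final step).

Iteration 1:
  x1 = (11 - (-3)·0.0000 - (3)·0.0000) / (9) = 1.2222
  x2 = (9 - (4)·1.2222 - (-0.6)·0.0000) / (8.6) = 0.4780
  x3 = (12 - (-3)·1.2222 - (3.9)·0.4780) / (-7.9) = -1.7471
Iteration 2:
  x1 = (11 - (-3)·0.4780 - (3)·-1.7471) / (9) = 1.9639
  x2 = (9 - (4)·1.9639 - (-0.6)·-1.7471) / (8.6) = 0.0112
  x3 = (12 - (-3)·1.9639 - (3.9)·0.0112) / (-7.9) = -2.2592
Iteration 3:
  x1 = (11 - (-3)·0.0112 - (3)·-2.2592) / (9) = 1.9790
  x2 = (9 - (4)·1.9790 - (-0.6)·-2.2592) / (8.6) = -0.0316
  x3 = (12 - (-3)·1.9790 - (3.9)·-0.0316) / (-7.9) = -2.2861
Change: (0.0151, -0.0428, -0.0269) → max |·| = 0.0428

0.0428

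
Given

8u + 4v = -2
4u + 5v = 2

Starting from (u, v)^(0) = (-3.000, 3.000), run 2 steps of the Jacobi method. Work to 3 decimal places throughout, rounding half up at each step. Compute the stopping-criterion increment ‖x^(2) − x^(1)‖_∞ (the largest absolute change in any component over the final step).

Iteration 1:
  u = (-2 - (4)·3.000) / (8) = -1.750
  v = (2 - (4)·-3.000) / (5) = 2.800
Iteration 2:
  u = (-2 - (4)·2.800) / (8) = -1.650
  v = (2 - (4)·-1.750) / (5) = 1.800
Change: (0.100, -1.000) → max |·| = 1.000

1.000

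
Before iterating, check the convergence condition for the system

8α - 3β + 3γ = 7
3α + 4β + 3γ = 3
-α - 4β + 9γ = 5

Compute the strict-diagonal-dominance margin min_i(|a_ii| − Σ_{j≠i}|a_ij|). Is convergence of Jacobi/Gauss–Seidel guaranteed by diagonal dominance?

-2

row 1: |8| − (3+3) = 2
row 2: |4| − (3+3) = -2
row 3: |9| − (1+4) = 4
minimum over rows = -2 → not strictly diagonally dominant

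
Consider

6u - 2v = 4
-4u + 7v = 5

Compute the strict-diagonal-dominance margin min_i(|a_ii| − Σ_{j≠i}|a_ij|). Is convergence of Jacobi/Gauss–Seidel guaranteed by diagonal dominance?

row 1: |6| − (2) = 4
row 2: |7| − (4) = 3
minimum over rows = 3 → strictly diagonally dominant (convergence guaranteed)

3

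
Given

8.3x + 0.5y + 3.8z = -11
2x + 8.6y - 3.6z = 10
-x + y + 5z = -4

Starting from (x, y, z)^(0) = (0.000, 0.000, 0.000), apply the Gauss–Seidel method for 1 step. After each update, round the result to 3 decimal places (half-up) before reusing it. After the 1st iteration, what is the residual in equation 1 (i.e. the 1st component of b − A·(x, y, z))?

Iteration 1:
  x = (-11 - (0.5)·0.000 - (3.8)·0.000) / (8.3) = -1.325
  y = (10 - (2)·-1.325 - (-3.6)·0.000) / (8.6) = 1.471
  z = (-4 - (-1)·-1.325 - (1)·1.471) / (5) = -1.359
Residual b − A·x = (4.426, -4.893, -0.001)

4.426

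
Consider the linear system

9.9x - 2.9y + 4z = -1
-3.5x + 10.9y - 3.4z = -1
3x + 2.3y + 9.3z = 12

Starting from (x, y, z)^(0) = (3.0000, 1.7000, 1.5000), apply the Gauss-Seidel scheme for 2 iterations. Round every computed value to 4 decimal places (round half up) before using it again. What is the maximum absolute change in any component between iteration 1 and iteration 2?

0.3191

Iteration 1:
  x = (-1 - (-2.9)·1.7000 - (4)·1.5000) / (9.9) = -0.2091
  y = (-1 - (-3.5)·-0.2091 - (-3.4)·1.5000) / (10.9) = 0.3090
  z = (12 - (3)·-0.2091 - (2.3)·0.3090) / (9.3) = 1.2814
Iteration 2:
  x = (-1 - (-2.9)·0.3090 - (4)·1.2814) / (9.9) = -0.5282
  y = (-1 - (-3.5)·-0.5282 - (-3.4)·1.2814) / (10.9) = 0.1384
  z = (12 - (3)·-0.5282 - (2.3)·0.1384) / (9.3) = 1.4265
Change: (-0.3191, -0.1706, 0.1451) → max |·| = 0.3191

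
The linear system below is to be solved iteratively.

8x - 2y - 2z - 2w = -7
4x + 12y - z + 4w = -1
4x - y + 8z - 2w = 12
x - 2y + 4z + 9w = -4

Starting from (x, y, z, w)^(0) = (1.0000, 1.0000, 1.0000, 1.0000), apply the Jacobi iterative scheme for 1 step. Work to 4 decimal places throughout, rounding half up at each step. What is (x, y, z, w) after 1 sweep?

Iteration 1:
  x = (-7 - (-2)·1.0000 - (-2)·1.0000 - (-2)·1.0000) / (8) = -0.1250
  y = (-1 - (4)·1.0000 - (-1)·1.0000 - (4)·1.0000) / (12) = -0.6667
  z = (12 - (4)·1.0000 - (-1)·1.0000 - (-2)·1.0000) / (8) = 1.3750
  w = (-4 - (1)·1.0000 - (-2)·1.0000 - (4)·1.0000) / (9) = -0.7778

(-0.1250, -0.6667, 1.3750, -0.7778)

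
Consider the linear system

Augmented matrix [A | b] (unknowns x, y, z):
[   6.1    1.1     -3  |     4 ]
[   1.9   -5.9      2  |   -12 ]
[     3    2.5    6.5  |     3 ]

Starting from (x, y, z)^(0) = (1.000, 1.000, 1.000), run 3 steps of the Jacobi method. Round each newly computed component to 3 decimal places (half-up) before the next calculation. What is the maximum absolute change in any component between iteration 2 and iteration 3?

Iteration 1:
  x = (4 - (1.1)·1.000 - (-3)·1.000) / (6.1) = 0.967
  y = (-12 - (1.9)·1.000 - (2)·1.000) / (-5.9) = 2.695
  z = (3 - (3)·1.000 - (2.5)·1.000) / (6.5) = -0.385
Iteration 2:
  x = (4 - (1.1)·2.695 - (-3)·-0.385) / (6.1) = -0.020
  y = (-12 - (1.9)·0.967 - (2)·-0.385) / (-5.9) = 2.215
  z = (3 - (3)·0.967 - (2.5)·2.695) / (6.5) = -1.021
Iteration 3:
  x = (4 - (1.1)·2.215 - (-3)·-1.021) / (6.1) = -0.246
  y = (-12 - (1.9)·-0.020 - (2)·-1.021) / (-5.9) = 1.681
  z = (3 - (3)·-0.020 - (2.5)·2.215) / (6.5) = -0.381
Change: (-0.226, -0.534, 0.640) → max |·| = 0.640

0.640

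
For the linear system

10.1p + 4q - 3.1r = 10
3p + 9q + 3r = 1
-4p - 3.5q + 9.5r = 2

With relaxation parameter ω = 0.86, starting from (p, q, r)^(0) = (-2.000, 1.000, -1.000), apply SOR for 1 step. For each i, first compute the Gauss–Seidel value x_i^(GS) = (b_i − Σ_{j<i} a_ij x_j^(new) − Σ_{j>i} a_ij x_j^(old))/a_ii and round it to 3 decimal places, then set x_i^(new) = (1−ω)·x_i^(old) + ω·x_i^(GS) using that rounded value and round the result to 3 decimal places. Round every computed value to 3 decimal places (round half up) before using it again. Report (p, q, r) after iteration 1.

(-0.033, 0.531, 0.197)

Iteration 1:
  p: GS value = (10 - (4)·1.000 - (-3.1)·-1.000) / (10.1) = 0.287;  p ← (1−ω)·-2.000 + ω·0.287 = -0.033
  q: GS value = (1 - (3)·-0.033 - (3)·-1.000) / (9) = 0.455;  q ← (1−ω)·1.000 + ω·0.455 = 0.531
  r: GS value = (2 - (-4)·-0.033 - (-3.5)·0.531) / (9.5) = 0.392;  r ← (1−ω)·-1.000 + ω·0.392 = 0.197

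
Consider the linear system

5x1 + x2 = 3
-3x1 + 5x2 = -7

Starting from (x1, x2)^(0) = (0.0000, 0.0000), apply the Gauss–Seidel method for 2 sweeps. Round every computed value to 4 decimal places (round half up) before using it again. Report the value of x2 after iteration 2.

-0.9152

Iteration 1:
  x1 = (3 - (1)·0.0000) / (5) = 0.6000
  x2 = (-7 - (-3)·0.6000) / (5) = -1.0400
Iteration 2:
  x1 = (3 - (1)·-1.0400) / (5) = 0.8080
  x2 = (-7 - (-3)·0.8080) / (5) = -0.9152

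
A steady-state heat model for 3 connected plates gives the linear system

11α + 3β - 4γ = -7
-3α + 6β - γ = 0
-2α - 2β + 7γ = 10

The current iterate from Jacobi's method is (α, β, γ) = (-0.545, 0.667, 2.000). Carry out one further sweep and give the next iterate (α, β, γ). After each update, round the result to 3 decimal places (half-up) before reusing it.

(-0.091, 0.061, 1.463)

One sweep:
  α = (-7 - (3)·0.667 - (-4)·2.000) / (11) = -0.091
  β = (0 - (-3)·-0.545 - (-1)·2.000) / (6) = 0.061
  γ = (10 - (-2)·-0.545 - (-2)·0.667) / (7) = 1.463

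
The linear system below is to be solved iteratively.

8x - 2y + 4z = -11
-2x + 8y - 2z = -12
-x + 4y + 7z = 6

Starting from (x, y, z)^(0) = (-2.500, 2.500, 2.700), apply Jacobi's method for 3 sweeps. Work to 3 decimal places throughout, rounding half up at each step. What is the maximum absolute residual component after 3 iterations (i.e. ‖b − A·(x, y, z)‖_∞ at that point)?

4.499

Iteration 1:
  x = (-11 - (-2)·2.500 - (4)·2.700) / (8) = -2.100
  y = (-12 - (-2)·-2.500 - (-2)·2.700) / (8) = -1.450
  z = (6 - (-1)·-2.500 - (4)·2.500) / (7) = -0.929
Iteration 2:
  x = (-11 - (-2)·-1.450 - (4)·-0.929) / (8) = -1.273
  y = (-12 - (-2)·-2.100 - (-2)·-0.929) / (8) = -2.257
  z = (6 - (-1)·-2.100 - (4)·-1.450) / (7) = 1.386
Iteration 3:
  x = (-11 - (-2)·-2.257 - (4)·1.386) / (8) = -2.632
  y = (-12 - (-2)·-1.273 - (-2)·1.386) / (8) = -1.472
  z = (6 - (-1)·-1.273 - (4)·-2.257) / (7) = 1.965
Residual b − A·x = (-0.748, -1.558, -4.499); ∞-norm = 4.499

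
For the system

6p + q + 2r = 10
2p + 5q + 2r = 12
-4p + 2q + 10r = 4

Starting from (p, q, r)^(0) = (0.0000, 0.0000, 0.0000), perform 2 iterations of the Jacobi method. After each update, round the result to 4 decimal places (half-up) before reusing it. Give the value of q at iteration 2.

Iteration 1:
  p = (10 - (1)·0.0000 - (2)·0.0000) / (6) = 1.6667
  q = (12 - (2)·0.0000 - (2)·0.0000) / (5) = 2.4000
  r = (4 - (-4)·0.0000 - (2)·0.0000) / (10) = 0.4000
Iteration 2:
  p = (10 - (1)·2.4000 - (2)·0.4000) / (6) = 1.1333
  q = (12 - (2)·1.6667 - (2)·0.4000) / (5) = 1.5733
  r = (4 - (-4)·1.6667 - (2)·2.4000) / (10) = 0.5867

1.5733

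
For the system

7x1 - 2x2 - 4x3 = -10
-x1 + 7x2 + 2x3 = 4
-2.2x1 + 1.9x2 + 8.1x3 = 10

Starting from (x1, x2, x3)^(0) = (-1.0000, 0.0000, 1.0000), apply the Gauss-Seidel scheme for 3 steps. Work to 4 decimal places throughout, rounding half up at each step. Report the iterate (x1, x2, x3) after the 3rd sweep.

Iteration 1:
  x1 = (-10 - (-2)·0.0000 - (-4)·1.0000) / (7) = -0.8571
  x2 = (4 - (-1)·-0.8571 - (2)·1.0000) / (7) = 0.1633
  x3 = (10 - (-2.2)·-0.8571 - (1.9)·0.1633) / (8.1) = 0.9635
Iteration 2:
  x1 = (-10 - (-2)·0.1633 - (-4)·0.9635) / (7) = -0.8313
  x2 = (4 - (-1)·-0.8313 - (2)·0.9635) / (7) = 0.1774
  x3 = (10 - (-2.2)·-0.8313 - (1.9)·0.1774) / (8.1) = 0.9672
Iteration 3:
  x1 = (-10 - (-2)·0.1774 - (-4)·0.9672) / (7) = -0.8252
  x2 = (4 - (-1)·-0.8252 - (2)·0.9672) / (7) = 0.1772
  x3 = (10 - (-2.2)·-0.8252 - (1.9)·0.1772) / (8.1) = 0.9689

(-0.8252, 0.1772, 0.9689)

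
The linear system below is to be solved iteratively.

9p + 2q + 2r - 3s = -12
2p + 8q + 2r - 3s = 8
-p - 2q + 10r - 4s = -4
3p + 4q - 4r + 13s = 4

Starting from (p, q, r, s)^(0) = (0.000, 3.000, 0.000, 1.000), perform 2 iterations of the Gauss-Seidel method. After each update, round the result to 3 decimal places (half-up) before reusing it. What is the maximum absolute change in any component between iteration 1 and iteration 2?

0.392

Iteration 1:
  p = (-12 - (2)·3.000 - (2)·0.000 - (-3)·1.000) / (9) = -1.667
  q = (8 - (2)·-1.667 - (2)·0.000 - (-3)·1.000) / (8) = 1.792
  r = (-4 - (-1)·-1.667 - (-2)·1.792 - (-4)·1.000) / (10) = 0.192
  s = (4 - (3)·-1.667 - (4)·1.792 - (-4)·0.192) / (13) = 0.200
Iteration 2:
  p = (-12 - (2)·1.792 - (2)·0.192 - (-3)·0.200) / (9) = -1.708
  q = (8 - (2)·-1.708 - (2)·0.192 - (-3)·0.200) / (8) = 1.454
  r = (-4 - (-1)·-1.708 - (-2)·1.454 - (-4)·0.200) / (10) = -0.200
  s = (4 - (3)·-1.708 - (4)·1.454 - (-4)·-0.200) / (13) = 0.193
Change: (-0.041, -0.338, -0.392, -0.007) → max |·| = 0.392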